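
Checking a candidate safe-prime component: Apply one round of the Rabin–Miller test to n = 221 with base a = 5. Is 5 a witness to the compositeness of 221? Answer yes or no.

n − 1 = 220 = 2^2 · 55, so s = 2 and d = 55.
x_0 = 5^55 mod 221 = 112.
x_0 is neither 1 nor 220, so continue squaring.
x_1 = 112^2 mod 221 = 168.
Reached i = s−1 = 1 without hitting −1: 5 is a Miller–Rabin witness and 221 is composite.

yes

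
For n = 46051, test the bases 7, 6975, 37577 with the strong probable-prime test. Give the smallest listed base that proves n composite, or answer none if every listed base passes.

none

n − 1 = 46050 = 2^1 · 23025, so s = 1 and d = 23025.
Base 7: x_0 = 7^23025 mod 46051 = 1. x_0 = 1, so 7 is not a witness.
Base 6975: x_0 = 6975^23025 mod 46051 = 46050. x_0 = 46050 ≡ −1, so 6975 is not a witness.
Base 37577: x_0 = 37577^23025 mod 46051 = 1. x_0 = 1, so 37577 is not a witness.
No listed base is a witness for 46051.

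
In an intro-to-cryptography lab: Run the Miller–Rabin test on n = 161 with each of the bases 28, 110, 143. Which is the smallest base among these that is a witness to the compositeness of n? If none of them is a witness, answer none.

28

n − 1 = 160 = 2^5 · 5, so s = 5 and d = 5.
Base 28: x_0 = 28^5 mod 161 = 112. x_0 is neither 1 nor 160, so continue squaring. x_1 = 112^2 mod 161 = 147. x_2 = 147^2 mod 161 = 35. x_3 = 35^2 mod 161 = 98. x_4 = 98^2 mod 161 = 105. Reached i = s−1 = 4 without hitting −1: 28 is a Miller–Rabin witness and 161 is composite.
Base 110: x_0 = 110^5 mod 161 = 3. x_0 is neither 1 nor 160, so continue squaring. x_1 = 3^2 mod 161 = 9. x_2 = 9^2 mod 161 = 81. x_3 = 81^2 mod 161 = 121. x_4 = 121^2 mod 161 = 151. Reached i = s−1 = 4 without hitting −1: 110 is a Miller–Rabin witness and 161 is composite.
Base 143: x_0 = 143^5 mod 161 = 89. x_0 is neither 1 nor 160, so continue squaring. x_1 = 89^2 mod 161 = 32. x_2 = 32^2 mod 161 = 58. x_3 = 58^2 mod 161 = 144. x_4 = 144^2 mod 161 = 128. Reached i = s−1 = 4 without hitting −1: 143 is a Miller–Rabin witness and 161 is composite.
The smallest witness among the given bases is 28.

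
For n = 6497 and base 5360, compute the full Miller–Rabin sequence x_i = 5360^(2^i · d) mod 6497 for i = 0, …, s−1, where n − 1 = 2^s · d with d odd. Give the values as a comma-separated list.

2487, 25, 625, 805, 4822

n − 1 = 6496 = 2^5 · 203, so s = 5 and d = 203.
x_0 = 5360^203 mod 6497 = 2487.
x_1 = 2487^2 mod 6497 = 25.
x_2 = 25^2 mod 6497 = 625.
x_3 = 625^2 mod 6497 = 805.
x_4 = 805^2 mod 6497 = 4822.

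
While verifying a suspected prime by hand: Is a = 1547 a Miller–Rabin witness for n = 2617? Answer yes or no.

n − 1 = 2616 = 2^3 · 327, so s = 3 and d = 327.
x_0 = 1547^327 mod 2617 = 2009.
x_0 is neither 1 nor 2616, so continue squaring.
x_1 = 2009^2 mod 2617 = 667.
x_2 = 667^2 mod 2617 = 2616.
x_2 ≡ −1, so 1547 is not a witness.

no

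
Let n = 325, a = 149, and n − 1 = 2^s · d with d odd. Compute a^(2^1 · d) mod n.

n − 1 = 324 = 2^2 · 81, so s = 2 and d = 81.
x_0 = 149^81 mod 325 = 174.
x_1 = 174^2 mod 325 = 51.

51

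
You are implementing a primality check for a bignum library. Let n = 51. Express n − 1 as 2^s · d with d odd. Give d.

25

Halving: 50 → 25; 25 is odd.
So 50 = 2^1 · 25.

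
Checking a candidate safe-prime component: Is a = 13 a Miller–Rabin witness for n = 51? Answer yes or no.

n − 1 = 50 = 2^1 · 25, so s = 1 and d = 25.
x_0 = 13^25 mod 51 = 13.
x_0 ∉ {1, 50} and s = 1, so 13 is a Miller–Rabin witness and 51 is composite.

yes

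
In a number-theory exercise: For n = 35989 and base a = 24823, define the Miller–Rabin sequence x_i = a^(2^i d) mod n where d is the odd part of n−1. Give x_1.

n − 1 = 35988 = 2^2 · 8997, so s = 2 and d = 8997.
x_0 = 24823^8997 mod 35989 = 10120.
x_1 = 10120^2 mod 35989 = 25695.

25695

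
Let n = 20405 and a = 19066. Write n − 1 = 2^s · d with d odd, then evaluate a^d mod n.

n − 1 = 20404 = 2^2 · 5101, so s = 2 and d = 5101.
19066^5101 mod 20405 = 2511.

2511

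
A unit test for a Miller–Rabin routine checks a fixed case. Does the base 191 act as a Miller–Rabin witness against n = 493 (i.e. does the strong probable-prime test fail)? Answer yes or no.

no

n − 1 = 492 = 2^2 · 123, so s = 2 and d = 123.
Repeated squaring mod 493: 191^1 ≡ 191, 191^2 ≡ 492, 191^4 ≡ 1, 191^8 ≡ 1, 191^16 ≡ 1, 191^32 ≡ 1, 191^64 ≡ 1.
123 = 64 + 32 + 16 + 8 + 2 + 1, so 191^123 ≡ 1·1·1·1·492·191 ≡ 302 (mod 493).
x_0 = 191^123 mod 493 = 302.
x_0 is neither 1 nor 492, so continue squaring.
x_1 = 302^2 mod 493 = 492.
x_1 ≡ −1, so 191 is not a witness.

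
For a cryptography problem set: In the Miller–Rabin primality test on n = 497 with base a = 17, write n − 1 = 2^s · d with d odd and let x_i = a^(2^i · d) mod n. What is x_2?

25

n − 1 = 496 = 2^4 · 31, so s = 4 and d = 31.
x_0 = 17^31 mod 497 = 17.
x_1 = 17^2 mod 497 = 289.
x_2 = 289^2 mod 497 = 25.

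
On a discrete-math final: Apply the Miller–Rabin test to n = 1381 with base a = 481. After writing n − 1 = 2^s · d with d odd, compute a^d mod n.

n − 1 = 1380 = 2^2 · 345, so s = 2 and d = 345.
481^345 mod 1381 = 1.

1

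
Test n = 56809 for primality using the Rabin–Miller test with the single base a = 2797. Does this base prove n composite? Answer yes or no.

no

n − 1 = 56808 = 2^3 · 7101, so s = 3 and d = 7101.
x_0 = 2797^7101 mod 56809 = 1.
x_0 = 1, so 2797 is not a witness.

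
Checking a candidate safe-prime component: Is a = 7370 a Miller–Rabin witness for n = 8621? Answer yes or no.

yes

n − 1 = 8620 = 2^2 · 2155, so s = 2 and d = 2155.
x_0 = 7370^2155 mod 8621 = 6730.
x_0 is neither 1 nor 8620, so continue squaring.
x_1 = 6730^2 mod 8621 = 6787.
Reached i = s−1 = 1 without hitting −1: 7370 is a Miller–Rabin witness and 8621 is composite.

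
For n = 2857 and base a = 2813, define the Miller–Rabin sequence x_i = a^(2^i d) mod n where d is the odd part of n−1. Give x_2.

2856

n − 1 = 2856 = 2^3 · 357, so s = 3 and d = 357.
x_0 = 2813^357 mod 2857 = 1724.
x_1 = 1724^2 mod 2857 = 896.
x_2 = 896^2 mod 2857 = 2856.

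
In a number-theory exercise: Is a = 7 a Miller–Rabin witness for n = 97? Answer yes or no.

n − 1 = 96 = 2^5 · 3, so s = 5 and d = 3.
x_0 = 7^3 mod 97 = 52.
x_0 is neither 1 nor 96, so continue squaring.
x_1 = 52^2 mod 97 = 85.
x_2 = 85^2 mod 97 = 47.
x_3 = 47^2 mod 97 = 75.
x_4 = 75^2 mod 97 = 96.
x_4 ≡ −1, so 7 is not a witness.

no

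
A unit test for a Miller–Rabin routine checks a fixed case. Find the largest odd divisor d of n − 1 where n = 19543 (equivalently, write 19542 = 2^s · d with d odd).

Halving: 19542 → 9771; 9771 is odd.
So 19542 = 2^1 · 9771.

9771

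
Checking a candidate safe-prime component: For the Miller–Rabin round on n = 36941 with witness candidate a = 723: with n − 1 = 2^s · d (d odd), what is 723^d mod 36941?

n − 1 = 36940 = 2^2 · 9235, so s = 2 and d = 9235.
Repeated squaring mod 36941: 723^1 ≡ 723, 723^2 ≡ 5555, 723^4 ≡ 12290, 723^8 ≡ 29292, 723^16 ≡ 29598, 723^32 ≡ 22730, 723^64 ≡ 33015, 723^128 ≡ 9079, 723^256 ≡ 12870, 723^512 ≡ 30397, 723^1024 ≡ 9317, 723^2048 ≡ 32080, 723^4096 ≡ 24022, 723^8192 ≡ 1123.
9235 = 8192 + 1024 + 16 + 2 + 1, so 723^9235 ≡ 1123·9317·29598·5555·723 ≡ 28082 (mod 36941).

28082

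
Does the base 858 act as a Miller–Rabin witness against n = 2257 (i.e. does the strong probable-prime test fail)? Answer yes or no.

yes

n − 1 = 2256 = 2^4 · 141, so s = 4 and d = 141.
Repeated squaring mod 2257: 858^1 ≡ 858, 858^2 ≡ 382, 858^4 ≡ 1476, 858^8 ≡ 571, 858^16 ≡ 1033, 858^32 ≡ 1785, 858^64 ≡ 1598, 858^128 ≡ 937.
141 = 128 + 8 + 4 + 1, so 858^141 ≡ 937·571·1476·858 ≡ 174 (mod 2257).
x_0 = 858^141 mod 2257 = 174.
x_0 is neither 1 nor 2256, so continue squaring.
x_1 = 174^2 mod 2257 = 935.
x_2 = 935^2 mod 2257 = 766.
x_3 = 766^2 mod 2257 = 2193.
Reached i = s−1 = 3 without hitting −1: 858 is a Miller–Rabin witness and 2257 is composite.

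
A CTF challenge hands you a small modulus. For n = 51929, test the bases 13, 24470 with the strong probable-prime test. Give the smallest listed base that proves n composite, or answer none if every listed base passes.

none

n − 1 = 51928 = 2^3 · 6491, so s = 3 and d = 6491.
Base 13: x_0 = 13^6491 mod 51929 = 7620. x_0 is neither 1 nor 51928, so continue squaring. x_1 = 7620^2 mod 51929 = 7778. x_2 = 7778^2 mod 51929 = 51928. x_2 ≡ −1, so 13 is not a witness.
Base 24470: x_0 = 24470^6491 mod 51929 = 34558. x_0 is neither 1 nor 51928, so continue squaring. x_1 = 34558^2 mod 51929 = 44151. x_2 = 44151^2 mod 51929 = 51928. x_2 ≡ −1, so 24470 is not a witness.
No listed base is a witness for 51929.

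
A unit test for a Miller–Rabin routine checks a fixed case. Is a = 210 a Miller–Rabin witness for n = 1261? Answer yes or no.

n − 1 = 1260 = 2^2 · 315, so s = 2 and d = 315.
Repeated squaring mod 1261: 210^1 ≡ 210, 210^2 ≡ 1226, 210^4 ≡ 1225, 210^8 ≡ 35, 210^16 ≡ 1225, 210^32 ≡ 35, 210^64 ≡ 1225, 210^128 ≡ 35, 210^256 ≡ 1225.
315 = 256 + 32 + 16 + 8 + 2 + 1, so 210^315 ≡ 1225·35·1225·35·1226·210 ≡ 216 (mod 1261).
x_0 = 210^315 mod 1261 = 216.
x_0 is neither 1 nor 1260, so continue squaring.
x_1 = 216^2 mod 1261 = 1260.
x_1 ≡ −1, so 210 is not a witness.

no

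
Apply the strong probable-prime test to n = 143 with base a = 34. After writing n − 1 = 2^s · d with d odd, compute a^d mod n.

n − 1 = 142 = 2^1 · 71, so s = 1 and d = 71.
By repeated squaring, 34^71 ≡ 122 (mod 143).

122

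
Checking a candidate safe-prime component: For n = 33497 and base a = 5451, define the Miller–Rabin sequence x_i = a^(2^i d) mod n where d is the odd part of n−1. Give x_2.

n − 1 = 33496 = 2^3 · 4187, so s = 3 and d = 4187.
x_0 = 5451^4187 mod 33497 = 12582.
x_1 = 12582^2 mod 33497 = 33399.
x_2 = 33399^2 mod 33497 = 9604.

9604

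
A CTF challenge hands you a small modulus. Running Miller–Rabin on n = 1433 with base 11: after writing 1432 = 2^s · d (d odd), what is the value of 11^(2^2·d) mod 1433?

1

n − 1 = 1432 = 2^3 · 179, so s = 3 and d = 179.
x_0 = 11^179 mod 1433 = 891.
x_1 = 891^2 mod 1433 = 1432.
x_2 = 1432^2 mod 1433 = 1.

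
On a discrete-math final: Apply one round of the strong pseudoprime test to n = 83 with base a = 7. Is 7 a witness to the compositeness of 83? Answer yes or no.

no

n − 1 = 82 = 2^1 · 41, so s = 1 and d = 41.
x_0 = 7^41 mod 83 = 1.
x_0 = 1, so 7 is not a witness.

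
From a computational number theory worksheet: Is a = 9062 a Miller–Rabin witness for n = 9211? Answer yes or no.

no

n − 1 = 9210 = 2^1 · 4605, so s = 1 and d = 4605.
Repeated squaring mod 9211: 9062^1 ≡ 9062, 9062^2 ≡ 3779, 9062^4 ≡ 3791, 9062^8 ≡ 2521, 9062^16 ≡ 9062, 9062^32 ≡ 3779, 9062^64 ≡ 3791, 9062^128 ≡ 2521, 9062^256 ≡ 9062, 9062^512 ≡ 3779, 9062^1024 ≡ 3791, 9062^2048 ≡ 2521, 9062^4096 ≡ 9062.
4605 = 4096 + 256 + 128 + 64 + 32 + 16 + 8 + 4 + 1, so 9062^4605 ≡ 9062·9062·2521·3791·3779·9062·2521·3791·9062 ≡ 1 (mod 9211).
x_0 = 9062^4605 mod 9211 = 1.
x_0 = 1, so 9062 is not a witness.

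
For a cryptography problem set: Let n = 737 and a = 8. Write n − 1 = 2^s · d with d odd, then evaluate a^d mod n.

n − 1 = 736 = 2^5 · 23, so s = 5 and d = 23.
8^23 mod 737 = 611.

611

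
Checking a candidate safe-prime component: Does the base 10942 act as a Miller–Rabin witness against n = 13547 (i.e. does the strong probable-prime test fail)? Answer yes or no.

n − 1 = 13546 = 2^1 · 6773, so s = 1 and d = 6773.
x_0 = 10942^6773 mod 13547 = 557.
x_0 ∉ {1, 13546} and s = 1, so 10942 is a Miller–Rabin witness and 13547 is composite.

yes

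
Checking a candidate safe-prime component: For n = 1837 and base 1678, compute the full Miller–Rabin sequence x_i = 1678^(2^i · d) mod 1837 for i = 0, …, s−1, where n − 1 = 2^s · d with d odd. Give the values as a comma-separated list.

1509, 1038

n − 1 = 1836 = 2^2 · 459, so s = 2 and d = 459.
x_0 = 1678^459 mod 1837 = 1509.
x_1 = 1509^2 mod 1837 = 1038.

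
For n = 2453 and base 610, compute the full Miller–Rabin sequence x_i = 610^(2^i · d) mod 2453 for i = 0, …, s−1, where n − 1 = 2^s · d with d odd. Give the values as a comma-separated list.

n − 1 = 2452 = 2^2 · 613, so s = 2 and d = 613.
x_0 = 610^613 mod 2453 = 774.
x_1 = 774^2 mod 2453 = 544.

774, 544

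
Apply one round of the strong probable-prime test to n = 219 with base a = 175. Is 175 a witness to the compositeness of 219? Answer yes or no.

n − 1 = 218 = 2^1 · 109, so s = 1 and d = 109.
Repeated squaring mod 219: 175^1 ≡ 175, 175^2 ≡ 184, 175^4 ≡ 130, 175^8 ≡ 37, 175^16 ≡ 55, 175^32 ≡ 178, 175^64 ≡ 148.
109 = 64 + 32 + 8 + 4 + 1, so 175^109 ≡ 148·178·37·130·175 ≡ 190 (mod 219).
x_0 = 175^109 mod 219 = 190.
x_0 ∉ {1, 218} and s = 1, so 175 is a Miller–Rabin witness and 219 is composite.

yes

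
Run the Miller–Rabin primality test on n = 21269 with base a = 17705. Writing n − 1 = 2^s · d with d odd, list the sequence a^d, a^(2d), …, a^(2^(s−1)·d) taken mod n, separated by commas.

9781, 21268

n − 1 = 21268 = 2^2 · 5317, so s = 2 and d = 5317.
x_0 = 17705^5317 mod 21269 = 9781.
x_1 = 9781^2 mod 21269 = 21268.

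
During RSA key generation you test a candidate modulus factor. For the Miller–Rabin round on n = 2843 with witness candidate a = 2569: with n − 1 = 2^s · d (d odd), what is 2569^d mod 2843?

n − 1 = 2842 = 2^1 · 1421, so s = 1 and d = 1421.
2569^1421 mod 2843 = 1.

1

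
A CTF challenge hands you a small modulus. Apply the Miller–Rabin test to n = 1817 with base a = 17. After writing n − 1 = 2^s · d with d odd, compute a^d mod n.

n − 1 = 1816 = 2^3 · 227, so s = 3 and d = 227.
17^227 mod 1817 = 802.

802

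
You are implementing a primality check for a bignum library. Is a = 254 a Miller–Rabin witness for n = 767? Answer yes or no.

n − 1 = 766 = 2^1 · 383, so s = 1 and d = 383.
x_0 = 254^383 mod 767 = 509.
x_0 ∉ {1, 766} and s = 1, so 254 is a Miller–Rabin witness and 767 is composite.

yes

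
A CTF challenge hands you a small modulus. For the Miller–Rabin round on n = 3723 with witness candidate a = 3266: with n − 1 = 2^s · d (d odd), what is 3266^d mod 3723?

n − 1 = 3722 = 2^1 · 1861, so s = 1 and d = 1861.
3266^1861 mod 3723 = 3602.

3602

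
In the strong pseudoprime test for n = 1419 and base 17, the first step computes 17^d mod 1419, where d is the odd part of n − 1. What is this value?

530

n − 1 = 1418 = 2^1 · 709, so s = 1 and d = 709.
17^709 mod 1419 = 530.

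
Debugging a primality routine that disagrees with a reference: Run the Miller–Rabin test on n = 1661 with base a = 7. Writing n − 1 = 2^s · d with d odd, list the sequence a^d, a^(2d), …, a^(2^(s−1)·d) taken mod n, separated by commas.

890, 1464

n − 1 = 1660 = 2^2 · 415, so s = 2 and d = 415.
x_0 = 7^415 mod 1661 = 890.
x_1 = 890^2 mod 1661 = 1464.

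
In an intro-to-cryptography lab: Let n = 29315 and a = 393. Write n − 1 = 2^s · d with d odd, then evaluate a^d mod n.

5898

n − 1 = 29314 = 2^1 · 14657, so s = 1 and d = 14657.
393^14657 mod 29315 = 5898.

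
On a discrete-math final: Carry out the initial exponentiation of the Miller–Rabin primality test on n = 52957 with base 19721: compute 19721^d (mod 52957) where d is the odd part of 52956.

1

n − 1 = 52956 = 2^2 · 13239, so s = 2 and d = 13239.
19721^13239 mod 52957 = 1.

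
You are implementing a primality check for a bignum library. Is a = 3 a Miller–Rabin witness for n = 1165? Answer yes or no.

n − 1 = 1164 = 2^2 · 291, so s = 2 and d = 291.
Repeated squaring mod 1165: 3^1 ≡ 3, 3^2 ≡ 9, 3^4 ≡ 81, 3^8 ≡ 736, 3^16 ≡ 1136, 3^32 ≡ 841, 3^64 ≡ 126, 3^128 ≡ 731, 3^256 ≡ 791.
291 = 256 + 32 + 2 + 1, so 3^291 ≡ 791·841·9·3 ≡ 432 (mod 1165).
x_0 = 3^291 mod 1165 = 432.
x_0 is neither 1 nor 1164, so continue squaring.
x_1 = 432^2 mod 1165 = 224.
Reached i = s−1 = 1 without hitting −1: 3 is a Miller–Rabin witness and 1165 is composite.

yes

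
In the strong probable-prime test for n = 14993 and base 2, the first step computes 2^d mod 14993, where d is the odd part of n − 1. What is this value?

n − 1 = 14992 = 2^4 · 937, so s = 4 and d = 937.
2^937 mod 14993 = 2856.

2856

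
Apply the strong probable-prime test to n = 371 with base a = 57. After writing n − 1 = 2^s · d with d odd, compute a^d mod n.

n − 1 = 370 = 2^1 · 185, so s = 1 and d = 185.
Repeated squaring mod 371: 57^1 ≡ 57, 57^2 ≡ 281, 57^4 ≡ 309, 57^8 ≡ 134, 57^16 ≡ 148, 57^32 ≡ 15, 57^64 ≡ 225, 57^128 ≡ 169.
185 = 128 + 32 + 16 + 8 + 1, so 57^185 ≡ 169·15·148·134·57 ≡ 64 (mod 371).

64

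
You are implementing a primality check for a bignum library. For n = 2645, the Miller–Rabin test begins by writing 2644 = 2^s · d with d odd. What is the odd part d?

Halving: 2644 → 1322 → 661; 661 is odd.
So 2644 = 2^2 · 661.

661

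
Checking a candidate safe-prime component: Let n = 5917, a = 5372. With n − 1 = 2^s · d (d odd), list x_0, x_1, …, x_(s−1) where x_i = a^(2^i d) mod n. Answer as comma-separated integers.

149, 4450

n − 1 = 5916 = 2^2 · 1479, so s = 2 and d = 1479.
x_0 = 5372^1479 mod 5917 = 149.
x_1 = 149^2 mod 5917 = 4450.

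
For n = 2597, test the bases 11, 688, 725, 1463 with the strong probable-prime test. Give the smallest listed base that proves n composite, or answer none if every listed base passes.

11

n − 1 = 2596 = 2^2 · 649, so s = 2 and d = 649.
Base 11: x_0 = 11^649 mod 2597 = 718. x_0 is neither 1 nor 2596, so continue squaring. x_1 = 718^2 mod 2597 = 1318. Reached i = s−1 = 1 without hitting −1: 11 is a Miller–Rabin witness and 2597 is composite.
Base 688: x_0 = 688^649 mod 2597 = 1801. x_0 is neither 1 nor 2596, so continue squaring. x_1 = 1801^2 mod 2597 = 2545. Reached i = s−1 = 1 without hitting −1: 688 is a Miller–Rabin witness and 2597 is composite.
Base 725: x_0 = 725^649 mod 2597 = 1936. x_0 is neither 1 nor 2596, so continue squaring. x_1 = 1936^2 mod 2597 = 625. Reached i = s−1 = 1 without hitting −1: 725 is a Miller–Rabin witness and 2597 is composite.
Base 1463: x_0 = 1463^649 mod 2597 = 2009. x_0 is neither 1 nor 2596, so continue squaring. x_1 = 2009^2 mod 2597 = 343. Reached i = s−1 = 1 without hitting −1: 1463 is a Miller–Rabin witness and 2597 is composite.
The smallest witness among the given bases is 11.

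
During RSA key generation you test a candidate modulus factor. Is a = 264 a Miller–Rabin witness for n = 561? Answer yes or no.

n − 1 = 560 = 2^4 · 35, so s = 4 and d = 35.
x_0 = 264^35 mod 561 = 66.
x_0 is neither 1 nor 560, so continue squaring.
x_1 = 66^2 mod 561 = 429.
x_2 = 429^2 mod 561 = 33.
x_3 = 33^2 mod 561 = 528.
Reached i = s−1 = 3 without hitting −1: 264 is a Miller–Rabin witness and 561 is composite.

yes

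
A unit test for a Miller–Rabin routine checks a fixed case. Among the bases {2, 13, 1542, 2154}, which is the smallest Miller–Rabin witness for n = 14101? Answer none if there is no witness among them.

n − 1 = 14100 = 2^2 · 3525, so s = 2 and d = 3525.
Base 2: x_0 = 2^3525 mod 14101 = 7093. x_0 is neither 1 nor 14100, so continue squaring. x_1 = 7093^2 mod 14101 = 12382. Reached i = s−1 = 1 without hitting −1: 2 is a Miller–Rabin witness and 14101 is composite.
Base 13: x_0 = 13^3525 mod 14101 = 9405. x_0 is neither 1 nor 14100, so continue squaring. x_1 = 9405^2 mod 14101 = 12553. Reached i = s−1 = 1 without hitting −1: 13 is a Miller–Rabin witness and 14101 is composite.
Base 1542: x_0 = 1542^3525 mod 14101 = 10339. x_0 is neither 1 nor 14100, so continue squaring. x_1 = 10339^2 mod 14101 = 9341. Reached i = s−1 = 1 without hitting −1: 1542 is a Miller–Rabin witness and 14101 is composite.
Base 2154: x_0 = 2154^3525 mod 14101 = 4829. x_0 is neither 1 nor 14100, so continue squaring. x_1 = 4829^2 mod 14101 = 10288. Reached i = s−1 = 1 without hitting −1: 2154 is a Miller–Rabin witness and 14101 is composite.
The smallest witness among the given bases is 2.

2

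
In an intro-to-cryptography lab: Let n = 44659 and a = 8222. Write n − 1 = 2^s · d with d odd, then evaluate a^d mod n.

40262

n − 1 = 44658 = 2^1 · 22329, so s = 1 and d = 22329.
8222^22329 mod 44659 = 40262.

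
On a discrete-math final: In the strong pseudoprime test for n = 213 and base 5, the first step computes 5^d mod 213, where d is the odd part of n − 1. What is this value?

n − 1 = 212 = 2^2 · 53, so s = 2 and d = 53.
Repeated squaring mod 213: 5^1 ≡ 5, 5^2 ≡ 25, 5^4 ≡ 199, 5^8 ≡ 196, 5^16 ≡ 76, 5^32 ≡ 25.
53 = 32 + 16 + 4 + 1, so 5^53 ≡ 25·76·199·5 ≡ 125 (mod 213).

125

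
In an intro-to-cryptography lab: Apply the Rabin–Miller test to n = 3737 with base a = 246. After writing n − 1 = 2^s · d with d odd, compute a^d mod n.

2052

n − 1 = 3736 = 2^3 · 467, so s = 3 and d = 467.
246^467 mod 3737 = 2052.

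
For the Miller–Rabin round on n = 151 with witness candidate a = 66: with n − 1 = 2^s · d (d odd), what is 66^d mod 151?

150

n − 1 = 150 = 2^1 · 75, so s = 1 and d = 75.
66^75 mod 151 = 150.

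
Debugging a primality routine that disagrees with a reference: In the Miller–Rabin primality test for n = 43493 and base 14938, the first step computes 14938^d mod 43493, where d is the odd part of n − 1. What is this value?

n − 1 = 43492 = 2^2 · 10873, so s = 2 and d = 10873.
By repeated squaring, 14938^10873 ≡ 15622 (mod 43493).

15622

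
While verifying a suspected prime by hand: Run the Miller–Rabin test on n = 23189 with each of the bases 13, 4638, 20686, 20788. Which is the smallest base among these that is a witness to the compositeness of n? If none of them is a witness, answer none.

none

n − 1 = 23188 = 2^2 · 5797, so s = 2 and d = 5797.
Base 13: x_0 = 13^5797 mod 23189 = 1. x_0 = 1, so 13 is not a witness.
Base 4638: x_0 = 4638^5797 mod 23189 = 23188. x_0 = 23188 ≡ −1, so 4638 is not a witness.
Base 20686: x_0 = 20686^5797 mod 23189 = 5062. x_0 is neither 1 nor 23188, so continue squaring. x_1 = 5062^2 mod 23189 = 23188. x_1 ≡ −1, so 20686 is not a witness.
Base 20788: x_0 = 20788^5797 mod 23189 = 23188. x_0 = 23188 ≡ −1, so 20788 is not a witness.
No listed base is a witness for 23189.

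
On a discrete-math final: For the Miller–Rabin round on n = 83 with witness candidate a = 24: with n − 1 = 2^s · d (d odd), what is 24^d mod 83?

n − 1 = 82 = 2^1 · 41, so s = 1 and d = 41.
Repeated squaring mod 83: 24^1 ≡ 24, 24^2 ≡ 78, 24^4 ≡ 25, 24^8 ≡ 44, 24^16 ≡ 27, 24^32 ≡ 65.
41 = 32 + 8 + 1, so 24^41 ≡ 65·44·24 ≡ 82 (mod 83).

82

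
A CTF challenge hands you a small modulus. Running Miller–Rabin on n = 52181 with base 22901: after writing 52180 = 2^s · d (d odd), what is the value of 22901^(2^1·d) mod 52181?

n − 1 = 52180 = 2^2 · 13045, so s = 2 and d = 13045.
x_0 = 22901^13045 mod 52181 = 8179.
x_1 = 8179^2 mod 52181 = 52180.

52180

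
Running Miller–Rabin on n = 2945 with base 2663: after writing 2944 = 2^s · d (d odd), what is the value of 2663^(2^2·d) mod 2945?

1776

n − 1 = 2944 = 2^7 · 23, so s = 7 and d = 23.
Repeated squaring mod 2945: 2663^1 ≡ 2663, 2663^2 ≡ 9, 2663^4 ≡ 81, 2663^8 ≡ 671, 2663^16 ≡ 2601.
23 = 16 + 4 + 2 + 1, so 2663^23 ≡ 2601·81·9·2663 ≡ 547 (mod 2945).
x_0 = 547.
x_1 = 547^2 mod 2945 = 1764.
x_2 = 1764^2 mod 2945 = 1776.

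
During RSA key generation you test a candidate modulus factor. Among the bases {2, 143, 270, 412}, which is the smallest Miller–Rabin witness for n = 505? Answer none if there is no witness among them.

n − 1 = 504 = 2^3 · 63, so s = 3 and d = 63.
Base 2: x_0 = 2^63 mod 505 = 393. x_0 is neither 1 nor 504, so continue squaring. x_1 = 393^2 mod 505 = 424. x_2 = 424^2 mod 505 = 501. Reached i = s−1 = 2 without hitting −1: 2 is a Miller–Rabin witness and 505 is composite.
Base 143: x_0 = 143^63 mod 505 = 162. x_0 is neither 1 nor 504, so continue squaring. x_1 = 162^2 mod 505 = 489. x_2 = 489^2 mod 505 = 256. Reached i = s−1 = 2 without hitting −1: 143 is a Miller–Rabin witness and 505 is composite.
Base 270: x_0 = 270^63 mod 505 = 290. x_0 is neither 1 nor 504, so continue squaring. x_1 = 290^2 mod 505 = 270. x_2 = 270^2 mod 505 = 180. Reached i = s−1 = 2 without hitting −1: 270 is a Miller–Rabin witness and 505 is composite.
Base 412: x_0 = 412^63 mod 505 = 83. x_0 is neither 1 nor 504, so continue squaring. x_1 = 83^2 mod 505 = 324. x_2 = 324^2 mod 505 = 441. Reached i = s−1 = 2 without hitting −1: 412 is a Miller–Rabin witness and 505 is composite.
The smallest witness among the given bases is 2.

2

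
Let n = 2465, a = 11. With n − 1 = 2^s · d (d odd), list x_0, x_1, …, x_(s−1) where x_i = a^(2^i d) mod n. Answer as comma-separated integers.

1061, 1681, 871, 1886, 1

n − 1 = 2464 = 2^5 · 77, so s = 5 and d = 77.
x_0 = 11^77 mod 2465 = 1061.
x_1 = 1061^2 mod 2465 = 1681.
x_2 = 1681^2 mod 2465 = 871.
x_3 = 871^2 mod 2465 = 1886.
x_4 = 1886^2 mod 2465 = 1.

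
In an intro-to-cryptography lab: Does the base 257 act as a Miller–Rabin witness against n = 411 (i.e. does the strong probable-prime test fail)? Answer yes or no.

yes

n − 1 = 410 = 2^1 · 205, so s = 1 and d = 205.
x_0 = 257^205 mod 411 = 257.
x_0 ∉ {1, 410} and s = 1, so 257 is a Miller–Rabin witness and 411 is composite.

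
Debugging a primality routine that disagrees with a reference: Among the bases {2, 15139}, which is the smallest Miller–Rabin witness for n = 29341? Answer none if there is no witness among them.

none

n − 1 = 29340 = 2^2 · 7335, so s = 2 and d = 7335.
Base 2: x_0 = 2^7335 mod 29341 = 26424. x_0 is neither 1 nor 29340, so continue squaring. x_1 = 26424^2 mod 29341 = 29340. x_1 ≡ −1, so 2 is not a witness.
Base 15139: x_0 = 15139^7335 mod 29341 = 2917. x_0 is neither 1 nor 29340, so continue squaring. x_1 = 2917^2 mod 29341 = 29340. x_1 ≡ −1, so 15139 is not a witness.
No listed base is a witness for 29341.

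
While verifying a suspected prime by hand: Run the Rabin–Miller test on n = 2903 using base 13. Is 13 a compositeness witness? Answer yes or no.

no

n − 1 = 2902 = 2^1 · 1451, so s = 1 and d = 1451.
x_0 = 13^1451 mod 2903 = 1.
x_0 = 1, so 13 is not a witness.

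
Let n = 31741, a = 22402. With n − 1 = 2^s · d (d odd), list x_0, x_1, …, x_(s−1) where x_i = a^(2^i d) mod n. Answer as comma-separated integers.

n − 1 = 31740 = 2^2 · 7935, so s = 2 and d = 7935.
x_0 = 22402^7935 mod 31741 = 1.
x_1 = 1^2 mod 31741 = 1.

1, 1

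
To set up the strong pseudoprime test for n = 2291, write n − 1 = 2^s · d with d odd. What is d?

Halving: 2290 → 1145; 1145 is odd.
So 2290 = 2^1 · 1145.

1145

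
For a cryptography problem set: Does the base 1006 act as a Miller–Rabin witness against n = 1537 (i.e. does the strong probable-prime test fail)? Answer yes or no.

n − 1 = 1536 = 2^9 · 3, so s = 9 and d = 3.
x_0 = 1006^3 mod 1537 = 953.
x_0 is neither 1 nor 1536, so continue squaring.
x_1 = 953^2 mod 1537 = 1379.
x_2 = 1379^2 mod 1537 = 372.
x_3 = 372^2 mod 1537 = 54.
x_4 = 54^2 mod 1537 = 1379.
x_5 = 1379^2 mod 1537 = 372.
x_6 = 372^2 mod 1537 = 54.
x_7 = 54^2 mod 1537 = 1379.
x_8 = 1379^2 mod 1537 = 372.
Reached i = s−1 = 8 without hitting −1: 1006 is a Miller–Rabin witness and 1537 is composite.

yes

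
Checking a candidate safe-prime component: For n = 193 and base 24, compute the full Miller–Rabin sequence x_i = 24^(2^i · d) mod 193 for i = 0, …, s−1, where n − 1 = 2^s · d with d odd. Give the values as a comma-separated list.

121, 166, 150, 112, 192, 1

n − 1 = 192 = 2^6 · 3, so s = 6 and d = 3.
x_0 = 24^3 mod 193 = 121.
x_1 = 121^2 mod 193 = 166.
x_2 = 166^2 mod 193 = 150.
x_3 = 150^2 mod 193 = 112.
x_4 = 112^2 mod 193 = 192.
x_5 = 192^2 mod 193 = 1.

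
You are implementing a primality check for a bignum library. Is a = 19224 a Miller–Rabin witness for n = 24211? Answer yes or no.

yes

n − 1 = 24210 = 2^1 · 12105, so s = 1 and d = 12105.
x_0 = 19224^12105 mod 24211 = 19810.
x_0 ∉ {1, 24210} and s = 1, so 19224 is a Miller–Rabin witness and 24211 is composite.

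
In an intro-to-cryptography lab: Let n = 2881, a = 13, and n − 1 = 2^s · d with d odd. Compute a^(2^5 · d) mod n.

729

n − 1 = 2880 = 2^6 · 45, so s = 6 and d = 45.
x_0 = 13^45 mod 2881 = 176.
x_1 = 176^2 mod 2881 = 2166.
x_2 = 2166^2 mod 2881 = 1288.
x_3 = 1288^2 mod 2881 = 2369.
x_4 = 2369^2 mod 2881 = 2854.
x_5 = 2854^2 mod 2881 = 729.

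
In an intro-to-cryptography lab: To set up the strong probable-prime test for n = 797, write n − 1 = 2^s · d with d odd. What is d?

Halving: 796 → 398 → 199; 199 is odd.
So 796 = 2^2 · 199.

199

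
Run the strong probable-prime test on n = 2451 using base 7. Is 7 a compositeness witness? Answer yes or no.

n − 1 = 2450 = 2^1 · 1225, so s = 1 and d = 1225.
x_0 = 7^1225 mod 2451 = 7.
x_0 ∉ {1, 2450} and s = 1, so 7 is a Miller–Rabin witness and 2451 is composite.

yes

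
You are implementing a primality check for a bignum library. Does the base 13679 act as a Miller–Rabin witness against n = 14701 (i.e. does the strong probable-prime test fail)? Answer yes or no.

no

n − 1 = 14700 = 2^2 · 3675, so s = 2 and d = 3675.
x_0 = 13679^3675 mod 14701 = 1.
x_0 = 1, so 13679 is not a witness.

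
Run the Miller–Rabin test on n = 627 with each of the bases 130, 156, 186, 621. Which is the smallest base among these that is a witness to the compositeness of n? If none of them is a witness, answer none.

130

n − 1 = 626 = 2^1 · 313, so s = 1 and d = 313.
Base 130: x_0 = 130^313 mod 627 = 454. x_0 ∉ {1, 626} and s = 1, so 130 is a Miller–Rabin witness and 627 is composite.
Base 156: x_0 = 156^313 mod 627 = 63. x_0 ∉ {1, 626} and s = 1, so 156 is a Miller–Rabin witness and 627 is composite.
Base 186: x_0 = 186^313 mod 627 = 450. x_0 ∉ {1, 626} and s = 1, so 186 is a Miller–Rabin witness and 627 is composite.
Base 621: x_0 = 621^313 mod 627 = 48. x_0 ∉ {1, 626} and s = 1, so 621 is a Miller–Rabin witness and 627 is composite.
The smallest witness among the given bases is 130.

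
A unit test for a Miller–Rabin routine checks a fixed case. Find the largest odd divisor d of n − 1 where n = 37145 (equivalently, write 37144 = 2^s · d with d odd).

4643

Halving: 37144 → 18572 → 9286 → 4643; 4643 is odd.
So 37144 = 2^3 · 4643.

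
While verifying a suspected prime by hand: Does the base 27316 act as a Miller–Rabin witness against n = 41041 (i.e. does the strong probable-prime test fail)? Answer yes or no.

no

n − 1 = 41040 = 2^4 · 2565, so s = 4 and d = 2565.
Repeated squaring mod 41041: 27316^1 ≡ 27316, 27316^2 ≡ 38476, 27316^4 ≡ 12665, 27316^8 ≡ 13997, 27316^16 ≡ 27316, 27316^32 ≡ 38476, 27316^64 ≡ 12665, 27316^128 ≡ 13997, 27316^256 ≡ 27316, 27316^512 ≡ 38476, 27316^1024 ≡ 12665, 27316^2048 ≡ 13997.
2565 = 2048 + 512 + 4 + 1, so 27316^2565 ≡ 13997·38476·12665·27316 ≡ 1 (mod 41041).
x_0 = 27316^2565 mod 41041 = 1.
x_0 = 1, so 27316 is not a witness.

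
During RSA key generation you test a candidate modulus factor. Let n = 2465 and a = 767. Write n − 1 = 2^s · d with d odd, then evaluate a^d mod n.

202

n − 1 = 2464 = 2^5 · 77, so s = 5 and d = 77.
Repeated squaring mod 2465: 767^1 ≡ 767, 767^2 ≡ 1619, 767^4 ≡ 866, 767^8 ≡ 596, 767^16 ≡ 256, 767^32 ≡ 1446, 767^64 ≡ 596.
77 = 64 + 8 + 4 + 1, so 767^77 ≡ 596·596·866·767 ≡ 202 (mod 2465).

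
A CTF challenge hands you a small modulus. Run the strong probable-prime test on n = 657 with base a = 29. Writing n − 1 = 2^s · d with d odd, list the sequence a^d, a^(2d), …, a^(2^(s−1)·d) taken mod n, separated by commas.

464, 457, 580, 16

n − 1 = 656 = 2^4 · 41, so s = 4 and d = 41.
x_0 = 29^41 mod 657 = 464.
x_1 = 464^2 mod 657 = 457.
x_2 = 457^2 mod 657 = 580.
x_3 = 580^2 mod 657 = 16.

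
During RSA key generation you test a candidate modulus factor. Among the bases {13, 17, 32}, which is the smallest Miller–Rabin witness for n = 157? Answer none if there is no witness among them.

n − 1 = 156 = 2^2 · 39, so s = 2 and d = 39.
Base 13: x_0 = 13^39 mod 157 = 156. x_0 = 156 ≡ −1, so 13 is not a witness.
Base 17: x_0 = 17^39 mod 157 = 1. x_0 = 1, so 17 is not a witness.
Base 32: x_0 = 32^39 mod 157 = 129. x_0 is neither 1 nor 156, so continue squaring. x_1 = 129^2 mod 157 = 156. x_1 ≡ −1, so 32 is not a witness.
No listed base is a witness for 157.

none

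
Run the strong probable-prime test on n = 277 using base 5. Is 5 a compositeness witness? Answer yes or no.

no

n − 1 = 276 = 2^2 · 69, so s = 2 and d = 69.
x_0 = 5^69 mod 277 = 217.
x_0 is neither 1 nor 276, so continue squaring.
x_1 = 217^2 mod 277 = 276.
x_1 ≡ −1, so 5 is not a witness.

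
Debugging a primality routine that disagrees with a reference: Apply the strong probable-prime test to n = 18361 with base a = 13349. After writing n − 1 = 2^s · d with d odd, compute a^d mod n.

2268

n − 1 = 18360 = 2^3 · 2295, so s = 3 and d = 2295.
13349^2295 mod 18361 = 2268.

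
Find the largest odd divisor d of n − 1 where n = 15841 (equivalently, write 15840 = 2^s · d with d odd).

Halving: 15840 → 7920 → 3960 → 1980 → 990 → 495; 495 is odd.
So 15840 = 2^5 · 495.

495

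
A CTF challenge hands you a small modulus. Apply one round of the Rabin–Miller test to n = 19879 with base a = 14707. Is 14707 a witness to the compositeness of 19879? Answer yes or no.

yes

n − 1 = 19878 = 2^1 · 9939, so s = 1 and d = 9939.
Repeated squaring mod 19879: 14707^1 ≡ 14707, 14707^2 ≡ 12329, 14707^4 ≡ 9407, 14707^8 ≡ 10220, 14707^16 ≡ 4134, 14707^32 ≡ 13895, 14707^64 ≡ 6177, 14707^128 ≡ 7528, 14707^256 ≡ 15634, 14707^512 ≡ 9651, 14707^1024 ≡ 8686, 14707^2048 ≡ 5791, 14707^4096 ≡ 19687, 14707^8192 ≡ 16985.
9939 = 8192 + 1024 + 512 + 128 + 64 + 16 + 2 + 1, so 14707^9939 ≡ 16985·8686·9651·7528·6177·4134·12329·14707 ≡ 14965 (mod 19879).
x_0 = 14707^9939 mod 19879 = 14965.
x_0 ∉ {1, 19878} and s = 1, so 14707 is a Miller–Rabin witness and 19879 is composite.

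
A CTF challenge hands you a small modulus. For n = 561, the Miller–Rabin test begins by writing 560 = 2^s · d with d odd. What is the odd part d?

35

Halving: 560 → 280 → 140 → 70 → 35; 35 is odd.
So 560 = 2^4 · 35.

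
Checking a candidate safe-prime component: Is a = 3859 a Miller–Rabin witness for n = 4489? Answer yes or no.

n − 1 = 4488 = 2^3 · 561, so s = 3 and d = 561.
Repeated squaring mod 4489: 3859^1 ≡ 3859, 3859^2 ≡ 1868, 3859^4 ≡ 1471, 3859^8 ≡ 143, 3859^16 ≡ 2493, 3859^32 ≡ 2273, 3859^64 ≡ 4179, 3859^128 ≡ 1831, 3859^256 ≡ 3767, 3859^512 ≡ 560.
561 = 512 + 32 + 16 + 1, so 3859^561 ≡ 560·2273·2493·3859 ≡ 1 (mod 4489).
x_0 = 3859^561 mod 4489 = 1.
x_0 = 1, so 3859 is not a witness.

no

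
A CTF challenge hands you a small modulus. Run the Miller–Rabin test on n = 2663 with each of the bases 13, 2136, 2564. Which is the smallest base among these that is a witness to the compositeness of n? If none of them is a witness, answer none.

none

n − 1 = 2662 = 2^1 · 1331, so s = 1 and d = 1331.
Base 13: x_0 = 13^1331 mod 2663 = 2662. x_0 = 2662 ≡ −1, so 13 is not a witness.
Base 2136: x_0 = 2136^1331 mod 2663 = 2662. x_0 = 2662 ≡ −1, so 2136 is not a witness.
Base 2564: x_0 = 2564^1331 mod 2663 = 1. x_0 = 1, so 2564 is not a witness.
No listed base is a witness for 2663.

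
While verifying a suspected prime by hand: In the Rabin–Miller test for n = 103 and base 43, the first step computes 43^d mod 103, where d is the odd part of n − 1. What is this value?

102

n − 1 = 102 = 2^1 · 51, so s = 1 and d = 51.
Repeated squaring mod 103: 43^1 ≡ 43, 43^2 ≡ 98, 43^4 ≡ 25, 43^8 ≡ 7, 43^16 ≡ 49, 43^32 ≡ 32.
51 = 32 + 16 + 2 + 1, so 43^51 ≡ 32·49·98·43 ≡ 102 (mod 103).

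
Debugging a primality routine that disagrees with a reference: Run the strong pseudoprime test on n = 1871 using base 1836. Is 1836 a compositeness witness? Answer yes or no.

no

n − 1 = 1870 = 2^1 · 935, so s = 1 and d = 935.
x_0 = 1836^935 mod 1871 = 1.
x_0 = 1, so 1836 is not a witness.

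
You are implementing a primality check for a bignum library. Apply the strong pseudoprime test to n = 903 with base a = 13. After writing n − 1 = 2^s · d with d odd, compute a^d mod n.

832

n − 1 = 902 = 2^1 · 451, so s = 1 and d = 451.
13^451 mod 903 = 832.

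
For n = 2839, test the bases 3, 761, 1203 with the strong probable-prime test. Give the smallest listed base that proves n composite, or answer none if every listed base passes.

n − 1 = 2838 = 2^1 · 1419, so s = 1 and d = 1419.
Base 3: x_0 = 3^1419 mod 2839 = 1384. x_0 ∉ {1, 2838} and s = 1, so 3 is a Miller–Rabin witness and 2839 is composite.
Base 761: x_0 = 761^1419 mod 2839 = 1466. x_0 ∉ {1, 2838} and s = 1, so 761 is a Miller–Rabin witness and 2839 is composite.
Base 1203: x_0 = 1203^1419 mod 2839 = 497. x_0 ∉ {1, 2838} and s = 1, so 1203 is a Miller–Rabin witness and 2839 is composite.
The smallest witness among the given bases is 3.

3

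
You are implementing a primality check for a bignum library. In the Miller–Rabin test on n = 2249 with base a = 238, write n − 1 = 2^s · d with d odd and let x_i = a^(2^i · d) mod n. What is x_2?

n − 1 = 2248 = 2^3 · 281, so s = 3 and d = 281.
Repeated squaring mod 2249: 238^1 ≡ 238, 238^2 ≡ 419, 238^4 ≡ 139, 238^8 ≡ 1329, 238^16 ≡ 776, 238^32 ≡ 1693, 238^64 ≡ 1023, 238^128 ≡ 744, 238^256 ≡ 282.
281 = 256 + 16 + 8 + 1, so 238^281 ≡ 282·776·1329·238 ≡ 803 (mod 2249).
x_0 = 803.
x_1 = 803^2 mod 2249 = 1595.
x_2 = 1595^2 mod 2249 = 406.

406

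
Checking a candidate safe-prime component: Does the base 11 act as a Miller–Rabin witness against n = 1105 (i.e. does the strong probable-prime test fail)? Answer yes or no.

n − 1 = 1104 = 2^4 · 69, so s = 4 and d = 69.
x_0 = 11^69 mod 1105 = 996.
x_0 is neither 1 nor 1104, so continue squaring.
x_1 = 996^2 mod 1105 = 831.
x_2 = 831^2 mod 1105 = 1041.
x_3 = 1041^2 mod 1105 = 781.
Reached i = s−1 = 3 without hitting −1: 11 is a Miller–Rabin witness and 1105 is composite.

yes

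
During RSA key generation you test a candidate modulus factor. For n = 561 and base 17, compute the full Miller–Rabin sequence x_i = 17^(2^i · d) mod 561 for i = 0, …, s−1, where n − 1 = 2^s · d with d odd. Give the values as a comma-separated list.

n − 1 = 560 = 2^4 · 35, so s = 4 and d = 35.
x_0 = 17^35 mod 561 = 527.
x_1 = 527^2 mod 561 = 34.
x_2 = 34^2 mod 561 = 34.
x_3 = 34^2 mod 561 = 34.

527, 34, 34, 34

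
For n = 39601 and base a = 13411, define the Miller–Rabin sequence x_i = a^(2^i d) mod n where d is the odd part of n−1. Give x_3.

7762

n − 1 = 39600 = 2^4 · 2475, so s = 4 and d = 2475.
x_0 = 13411^2475 mod 39601 = 3979.
x_1 = 3979^2 mod 39601 = 31642.
x_2 = 31642^2 mod 39601 = 23682.
x_3 = 23682^2 mod 39601 = 7762.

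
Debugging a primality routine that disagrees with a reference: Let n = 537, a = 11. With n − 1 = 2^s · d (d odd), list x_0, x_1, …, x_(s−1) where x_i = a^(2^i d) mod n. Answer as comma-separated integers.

26, 139, 526

n − 1 = 536 = 2^3 · 67, so s = 3 and d = 67.
x_0 = 11^67 mod 537 = 26.
x_1 = 26^2 mod 537 = 139.
x_2 = 139^2 mod 537 = 526.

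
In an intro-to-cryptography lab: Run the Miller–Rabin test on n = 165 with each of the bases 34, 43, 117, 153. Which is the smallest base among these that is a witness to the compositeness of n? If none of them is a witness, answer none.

34

n − 1 = 164 = 2^2 · 41, so s = 2 and d = 41.
Base 34: x_0 = 34^41 mod 165 = 34. x_0 is neither 1 nor 164, so continue squaring. x_1 = 34^2 mod 165 = 1. x_1 = 1 but x_0 ≠ ±1, a nontrivial square root of 1 — 34 is a witness and 165 is composite.
Base 43: x_0 = 43^41 mod 165 = 43. x_0 is neither 1 nor 164, so continue squaring. x_1 = 43^2 mod 165 = 34. Reached i = s−1 = 1 without hitting −1: 43 is a Miller–Rabin witness and 165 is composite.
Base 117: x_0 = 117^41 mod 165 = 117. x_0 is neither 1 nor 164, so continue squaring. x_1 = 117^2 mod 165 = 159. Reached i = s−1 = 1 without hitting −1: 117 is a Miller–Rabin witness and 165 is composite.
Base 153: x_0 = 153^41 mod 165 = 153. x_0 is neither 1 nor 164, so continue squaring. x_1 = 153^2 mod 165 = 144. Reached i = s−1 = 1 without hitting −1: 153 is a Miller–Rabin witness and 165 is composite.
The smallest witness among the given bases is 34.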